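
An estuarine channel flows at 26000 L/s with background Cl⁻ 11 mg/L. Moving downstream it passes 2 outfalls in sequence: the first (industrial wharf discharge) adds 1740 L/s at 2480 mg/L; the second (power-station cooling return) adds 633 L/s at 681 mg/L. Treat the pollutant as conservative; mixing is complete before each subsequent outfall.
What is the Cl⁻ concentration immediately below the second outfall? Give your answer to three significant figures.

177 mg/L

Outfall 1: combined Q = 27740 L/s; C = (26000·11.00 + 1740·2480)/27740 = 165.9 mg/L.
Outfall 2: combined Q = 28370 L/s; C = (27740·165.9 + 633.0·681.0)/28370 = 177.4 mg/L.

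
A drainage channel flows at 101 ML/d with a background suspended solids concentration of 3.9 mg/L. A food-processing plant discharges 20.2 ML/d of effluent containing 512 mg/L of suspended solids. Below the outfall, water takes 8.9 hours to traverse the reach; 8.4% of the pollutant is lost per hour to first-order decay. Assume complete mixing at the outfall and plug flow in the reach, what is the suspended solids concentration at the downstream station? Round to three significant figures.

40.6 mg/L

Flow-weighted average: C = (101.0·3.900 + 20.20·512.0) / 121.2 = 10740/121.2 = 88.58 mg/L.
8.4%/h lost → k = −ln(1 − 0.084) = 0.08774 h⁻¹.
Decay over the reach: 88.58·exp(−kt) = 88.58·0.4580 = 40.57 mg/L.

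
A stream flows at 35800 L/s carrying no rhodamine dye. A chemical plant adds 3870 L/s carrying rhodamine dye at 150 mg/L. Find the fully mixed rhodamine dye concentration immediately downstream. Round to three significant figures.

14.6 mg/L

Flow-weighted average: C = (35800·0 + 3870·150.0) / 39670 = 580500/39670 = 14.63 mg/L.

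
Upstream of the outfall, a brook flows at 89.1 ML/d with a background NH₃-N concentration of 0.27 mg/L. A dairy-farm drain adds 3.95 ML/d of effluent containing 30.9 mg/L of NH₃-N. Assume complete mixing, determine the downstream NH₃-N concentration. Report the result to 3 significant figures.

1.57 mg/L

Mixed concentration C = ΣQC/ΣQ = (89.10·0.2700 + 3.950·30.90) / 93.05 = 146.1/93.05 = 1.570 mg/L.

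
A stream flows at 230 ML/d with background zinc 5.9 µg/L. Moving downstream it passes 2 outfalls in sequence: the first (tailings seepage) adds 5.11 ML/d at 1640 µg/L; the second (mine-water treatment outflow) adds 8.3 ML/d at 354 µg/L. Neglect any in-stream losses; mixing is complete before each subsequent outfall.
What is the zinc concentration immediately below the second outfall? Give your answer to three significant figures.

52.1 µg/L

Below outfall 1: Q → 235.1 ML/d, C = (230.0·5.900 + 5.110·1640)/235.1 = 41.42 µg/L.
Below outfall 2: Q → 243.4 ML/d, C = (235.1·41.42 + 8.300·354.0)/243.4 = 52.08 µg/L.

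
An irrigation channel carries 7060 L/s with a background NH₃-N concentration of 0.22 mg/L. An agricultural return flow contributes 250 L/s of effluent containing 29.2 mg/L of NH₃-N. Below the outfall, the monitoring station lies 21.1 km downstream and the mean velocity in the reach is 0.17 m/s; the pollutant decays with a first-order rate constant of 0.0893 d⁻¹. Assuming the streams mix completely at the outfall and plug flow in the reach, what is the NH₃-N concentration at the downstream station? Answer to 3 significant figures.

Mass balance: C = (7060·0.2200 + 250.0·29.20) / 7310 = 8853/7310 = 1.211 mg/L.
Travel time t = 21.1·1000 / 0.17 = 124100 s = 34.48 h.
After decay, C = 1.211 × e^(−kt) = 1.211 × 0.8796 = 1.065 mg/L.

1.07 mg/L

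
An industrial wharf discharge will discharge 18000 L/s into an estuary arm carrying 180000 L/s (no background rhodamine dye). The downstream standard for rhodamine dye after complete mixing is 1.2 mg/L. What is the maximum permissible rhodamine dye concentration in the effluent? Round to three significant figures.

13.2 mg/L

At the limit, (Qr·Cr + Qe·Cₑ)/(Qr + Qe) = 1.2:
Cₑ = (198000·1.2 − 180000·0) / 18000 = 13.20 mg/L.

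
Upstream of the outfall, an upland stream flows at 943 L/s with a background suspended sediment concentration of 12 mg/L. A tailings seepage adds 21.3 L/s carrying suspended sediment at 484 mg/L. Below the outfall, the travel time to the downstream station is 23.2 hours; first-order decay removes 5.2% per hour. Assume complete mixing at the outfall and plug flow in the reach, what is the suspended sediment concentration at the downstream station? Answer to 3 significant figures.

6.50 mg/L

Mixed concentration C = ΣQC/ΣQ = (943.0·12.00 + 21.30·484.0) / 964.3 = 21630/964.3 = 22.43 mg/L.
5.2%/h lost → k = −ln(1 − 0.052) = 0.05340 h⁻¹.
After decay, C = 22.43 × e^(−kt) = 22.43 × 0.2897 = 6.497 mg/L.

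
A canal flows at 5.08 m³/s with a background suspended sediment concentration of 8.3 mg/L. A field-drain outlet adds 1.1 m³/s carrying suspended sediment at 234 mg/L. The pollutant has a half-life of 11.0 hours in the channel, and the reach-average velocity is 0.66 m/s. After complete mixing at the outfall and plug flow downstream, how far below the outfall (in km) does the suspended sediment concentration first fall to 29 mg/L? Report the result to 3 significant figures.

After mixing, C = (5.080·8.300 + 1.100·234.0) / 6.180 = 299.6/6.180 = 48.47 mg/L.
Half-life 11.0 h → k = ln 2 / 11.0 = 0.06301 h⁻¹ = 1.512 d⁻¹.
Set 48.47·exp(−k·t) = 29 → t = ln(48.47/29)/k = 29350 s = 8.152 h.
Distance = v·t = 0.66·29350 = 19370 m = 19.37 km.

19.4 km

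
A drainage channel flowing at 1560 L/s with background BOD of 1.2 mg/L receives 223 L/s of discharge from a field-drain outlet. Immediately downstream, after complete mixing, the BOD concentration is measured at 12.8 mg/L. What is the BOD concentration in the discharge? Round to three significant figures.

93.9 mg/L

Mass balance: 1560·1.200 + 223.0·Cₑ = 1783·12.80
→ Cₑ = (1783·12.80 − 1560·1.200) / 223.0 = 93.95 mg/L.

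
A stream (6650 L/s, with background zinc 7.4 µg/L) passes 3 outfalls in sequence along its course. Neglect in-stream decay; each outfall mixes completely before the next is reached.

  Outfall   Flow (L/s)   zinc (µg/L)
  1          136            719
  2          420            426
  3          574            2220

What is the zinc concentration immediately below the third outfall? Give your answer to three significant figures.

Outfall 1: combined Q = 6786 L/s; C = (6650·7.400 + 136.0·719.0)/6786 = 21.66 µg/L.
Outfall 2: combined Q = 7206 L/s; C = (6786·21.66 + 420.0·426.0)/7206 = 45.23 µg/L.
Outfall 3: combined Q = 7780 L/s; C = (7206·45.23 + 574.0·2220)/7780 = 205.7 µg/L.

206 µg/L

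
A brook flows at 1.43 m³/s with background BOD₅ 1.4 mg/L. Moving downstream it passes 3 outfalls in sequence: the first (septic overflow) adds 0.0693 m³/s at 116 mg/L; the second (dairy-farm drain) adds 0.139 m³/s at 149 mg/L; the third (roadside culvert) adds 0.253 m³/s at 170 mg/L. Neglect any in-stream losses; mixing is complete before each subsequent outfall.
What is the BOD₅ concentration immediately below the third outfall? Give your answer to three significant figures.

Below outfall 1: Q → 1.499 m³/s, C = (1.430·1.400 + 0.06930·116.0)/1.499 = 6.697 mg/L.
Below outfall 2: Q → 1.638 m³/s, C = (1.499·6.697 + 0.1390·149.0)/1.638 = 18.77 mg/L.
Below outfall 3: Q → 1.891 m³/s, C = (1.638·18.77 + 0.2530·170.0)/1.891 = 39.00 mg/L.

39.0 mg/L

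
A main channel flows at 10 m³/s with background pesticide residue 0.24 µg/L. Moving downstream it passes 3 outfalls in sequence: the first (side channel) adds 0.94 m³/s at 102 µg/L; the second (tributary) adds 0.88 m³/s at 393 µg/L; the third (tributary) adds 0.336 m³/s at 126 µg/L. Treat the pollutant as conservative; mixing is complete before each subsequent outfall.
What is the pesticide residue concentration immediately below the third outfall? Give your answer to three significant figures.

40.0 µg/L

Below outfall 1: Q → 10.94 m³/s, C = (10.00·0.2400 + 0.9400·102.0)/10.94 = 8.984 µg/L.
Below outfall 2: Q → 11.82 m³/s, C = (10.94·8.984 + 0.8800·393.0)/11.82 = 37.57 µg/L.
Below outfall 3: Q → 12.16 m³/s, C = (11.82·37.57 + 0.3360·126.0)/12.16 = 40.02 µg/L.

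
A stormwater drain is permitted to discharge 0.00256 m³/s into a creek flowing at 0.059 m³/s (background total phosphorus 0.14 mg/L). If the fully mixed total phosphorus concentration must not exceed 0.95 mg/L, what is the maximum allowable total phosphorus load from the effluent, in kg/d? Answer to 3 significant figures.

Mass balance at the limit: 0.05900·0.1400 + 0.002560·Cₑ = 0.06156·0.95 → Cₑ = 19.62 mg/L.
Load = 0.002560 m³/s × 19.62 g/m³ × 86 400 s/d = 4.339 kg/d.

4.34 kg/d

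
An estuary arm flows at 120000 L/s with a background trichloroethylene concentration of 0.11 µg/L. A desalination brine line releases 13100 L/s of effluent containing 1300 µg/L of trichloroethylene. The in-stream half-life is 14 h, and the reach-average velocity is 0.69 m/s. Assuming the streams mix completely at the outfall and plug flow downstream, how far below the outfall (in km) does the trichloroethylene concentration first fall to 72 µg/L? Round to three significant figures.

Flow-weighted average: C = (120000·0.1100 + 13100·1300) / 133100 = 17040000/133100 = 128.0 µg/L.
Half-life 14 h → k = ln 2 / 14 = 0.04951 h⁻¹ = 1.188 d⁻¹.
Set 128.0·exp(−k·t) = 72 → t = ln(128.0/72)/k = 41860 s = 11.63 h.
Distance = v·t = 0.69·41860 = 28890 m = 28.89 km.

28.9 km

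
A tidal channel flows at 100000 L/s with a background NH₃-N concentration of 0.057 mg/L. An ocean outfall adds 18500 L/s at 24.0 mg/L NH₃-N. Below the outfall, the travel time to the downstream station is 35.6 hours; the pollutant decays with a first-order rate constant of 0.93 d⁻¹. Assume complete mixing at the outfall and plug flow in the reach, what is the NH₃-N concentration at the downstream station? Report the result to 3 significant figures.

Mixed concentration C = ΣQC/ΣQ = (100000·0.05700 + 18500·24.00) / 118500 = 449700/118500 = 3.795 mg/L.
After decay, C = 3.795 × e^(−kt) = 3.795 × 0.2517 = 0.9552 mg/L.

0.955 mg/L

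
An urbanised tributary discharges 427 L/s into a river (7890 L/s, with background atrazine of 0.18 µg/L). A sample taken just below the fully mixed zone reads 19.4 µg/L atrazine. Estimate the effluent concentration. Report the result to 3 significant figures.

375 µg/L

Mass balance: 7890·0.1800 + 427.0·Cₑ = 8317·19.40
→ Cₑ = (8317·19.40 − 7890·0.1800) / 427.0 = 374.5 µg/L.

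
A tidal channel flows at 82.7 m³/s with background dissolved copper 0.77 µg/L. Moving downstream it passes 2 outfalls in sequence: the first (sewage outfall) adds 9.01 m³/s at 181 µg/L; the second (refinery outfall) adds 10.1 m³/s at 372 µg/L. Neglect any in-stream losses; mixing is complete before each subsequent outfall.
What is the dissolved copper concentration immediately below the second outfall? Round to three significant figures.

Outfall 1: combined Q = 91.71 m³/s; C = (82.70·0.7700 + 9.010·181.0)/91.71 = 18.48 µg/L.
Outfall 2: combined Q = 101.8 m³/s; C = (91.71·18.48 + 10.10·372.0)/101.8 = 53.55 µg/L.

53.5 µg/L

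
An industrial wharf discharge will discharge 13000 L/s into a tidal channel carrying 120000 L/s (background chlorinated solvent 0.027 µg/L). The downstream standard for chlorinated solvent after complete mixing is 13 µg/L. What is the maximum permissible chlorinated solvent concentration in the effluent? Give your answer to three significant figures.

At the limit, (Qr·Cr + Qe·Cₑ)/(Qr + Qe) = 13:
Cₑ = (133000·13 − 120000·0.02700) / 13000 = 132.8 µg/L.

133 µg/L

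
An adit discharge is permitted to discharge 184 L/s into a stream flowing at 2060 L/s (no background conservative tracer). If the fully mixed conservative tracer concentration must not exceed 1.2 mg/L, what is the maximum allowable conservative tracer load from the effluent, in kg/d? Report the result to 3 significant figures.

233 kg/d

Mass balance at the limit: 2060·0 + 184.0·Cₑ = 2244·1.2 → Cₑ = 14.63 mg/L.
184.0 L/s = 0.1840 m³/s. Load = 0.1840 m³/s × 14.63 g/m³ × 86 400 s/d = 232.7 kg/d.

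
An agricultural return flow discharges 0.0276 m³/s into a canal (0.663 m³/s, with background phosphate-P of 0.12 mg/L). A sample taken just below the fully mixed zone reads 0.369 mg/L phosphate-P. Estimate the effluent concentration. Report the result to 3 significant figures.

Mass balance: 0.6630·0.1200 + 0.02760·Cₑ = 0.6906·0.3690
→ Cₑ = (0.6906·0.3690 − 0.6630·0.1200) / 0.02760 = 6.350 mg/L.

6.35 mg/L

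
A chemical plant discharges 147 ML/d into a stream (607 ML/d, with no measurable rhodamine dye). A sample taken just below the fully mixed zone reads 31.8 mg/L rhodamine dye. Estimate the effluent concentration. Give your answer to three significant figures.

163 mg/L

Mass balance: 607.0·0 + 147.0·Cₑ = 754.0·31.80
→ Cₑ = (754.0·31.80 − 607.0·0) / 147.0 = 163.1 mg/L.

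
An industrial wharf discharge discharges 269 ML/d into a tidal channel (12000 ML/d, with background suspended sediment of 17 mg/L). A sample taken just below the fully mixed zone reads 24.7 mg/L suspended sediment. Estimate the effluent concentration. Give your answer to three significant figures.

368 mg/L

Mass balance: 12000·17.00 + 269.0·Cₑ = 12270·24.70
→ Cₑ = (12270·24.70 − 12000·17.00) / 269.0 = 368.2 mg/L.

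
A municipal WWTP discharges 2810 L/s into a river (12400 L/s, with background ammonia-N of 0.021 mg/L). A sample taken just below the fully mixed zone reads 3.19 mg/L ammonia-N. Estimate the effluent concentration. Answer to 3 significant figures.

Mass balance: 12400·0.02100 + 2810·Cₑ = 15210·3.190
→ Cₑ = (15210·3.190 − 12400·0.02100) / 2810 = 17.17 mg/L.

17.2 mg/L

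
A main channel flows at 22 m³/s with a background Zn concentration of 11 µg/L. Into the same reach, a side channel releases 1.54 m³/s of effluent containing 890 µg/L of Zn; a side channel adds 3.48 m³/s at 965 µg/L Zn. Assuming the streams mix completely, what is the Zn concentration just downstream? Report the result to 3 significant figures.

Conservation of mass: C = (22.00·11.00 + 1.540·890.0 + 3.480·965.0) / 27.02 = 4971/27.02 = 184.0 µg/L.

184 µg/L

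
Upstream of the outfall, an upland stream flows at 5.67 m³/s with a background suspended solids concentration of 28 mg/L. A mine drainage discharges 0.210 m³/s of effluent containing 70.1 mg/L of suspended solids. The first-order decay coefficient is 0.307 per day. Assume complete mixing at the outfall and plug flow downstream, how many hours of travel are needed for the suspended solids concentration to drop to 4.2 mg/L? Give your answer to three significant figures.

Mass balance: C = (5.670·28.00 + 0.2100·70.10) / 5.880 = 173.5/5.880 = 29.50 mg/L.
29.50·exp(−k·t) = 4.2 → t = ln(29.50/4.2)/k = 548600 s = 152.4 h.

152 h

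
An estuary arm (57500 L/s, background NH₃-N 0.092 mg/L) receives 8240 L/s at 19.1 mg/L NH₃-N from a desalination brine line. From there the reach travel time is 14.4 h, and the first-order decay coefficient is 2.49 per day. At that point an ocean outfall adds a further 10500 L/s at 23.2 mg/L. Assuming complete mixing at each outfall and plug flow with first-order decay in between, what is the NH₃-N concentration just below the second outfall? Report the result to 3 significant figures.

After mixing, C = (57500·0.09200 + 8240·19.10) / 65740 = 162700/65740 = 2.475 mg/L; combined flow 65740 L/s.
Applying C = C₀e^(−kt): 2.475 × 0.2245 = 0.5555 mg/L.
Second outfall: C = (65740·0.5555 + 10500·23.20)/76240 = 3.674 mg/L.

3.67 mg/L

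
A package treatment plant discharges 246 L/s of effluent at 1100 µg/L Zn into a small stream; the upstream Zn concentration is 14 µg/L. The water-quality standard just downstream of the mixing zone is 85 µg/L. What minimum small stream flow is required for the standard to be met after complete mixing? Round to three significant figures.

3520 L/s

Set C_mix = 85: (Q·14.00 + 246.0·1100) / (Q + 246.0) = 85
→ Q = 246.0·(1100 − 85)/(85 − 14.00) = 3517 L/s.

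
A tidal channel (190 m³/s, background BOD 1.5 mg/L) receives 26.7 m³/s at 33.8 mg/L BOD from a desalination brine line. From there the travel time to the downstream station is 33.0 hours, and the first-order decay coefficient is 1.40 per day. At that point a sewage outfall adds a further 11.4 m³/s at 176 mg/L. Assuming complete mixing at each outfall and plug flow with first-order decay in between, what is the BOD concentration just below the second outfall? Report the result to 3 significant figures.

Mass balance: C = (190.0·1.500 + 26.70·33.80) / 216.7 = 1187/216.7 = 5.480 mg/L; combined flow 216.7 m³/s.
Applying C = C₀e^(−kt): 5.480 × 0.1459 = 0.7994 mg/L.
Second outfall: C = (216.7·0.7994 + 11.40·176.0)/228.1 = 9.556 mg/L.

9.56 mg/L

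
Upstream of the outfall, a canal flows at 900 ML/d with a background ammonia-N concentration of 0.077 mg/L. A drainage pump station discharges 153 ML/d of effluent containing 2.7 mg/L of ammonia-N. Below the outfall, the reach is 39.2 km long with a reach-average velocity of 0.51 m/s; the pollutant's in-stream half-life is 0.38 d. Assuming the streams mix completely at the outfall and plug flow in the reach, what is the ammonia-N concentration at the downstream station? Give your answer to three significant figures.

0.0904 mg/L

After mixing, C = (900.0·0.07700 + 153.0·2.700) / 1053 = 482.4/1053 = 0.4581 mg/L.
Travel time t = 39.2·1000 / 0.51 = 76860 s = 21.35 h.
Half-life 0.38 d → k = ln 2 / 0.38 = 1.824 d⁻¹.
After decay, C = 0.4581 × e^(−kt) = 0.4581 × 0.1974 = 0.09041 mg/L.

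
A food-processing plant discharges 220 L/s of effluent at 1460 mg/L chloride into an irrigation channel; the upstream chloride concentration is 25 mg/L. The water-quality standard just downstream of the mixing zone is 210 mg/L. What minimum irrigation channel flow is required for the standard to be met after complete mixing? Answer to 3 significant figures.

Set C_mix = 210: (Q·25.00 + 220.0·1460) / (Q + 220.0) = 210
→ Q = 220.0·(1460 − 210)/(210 − 25.00) = 1486 L/s.

1490 L/s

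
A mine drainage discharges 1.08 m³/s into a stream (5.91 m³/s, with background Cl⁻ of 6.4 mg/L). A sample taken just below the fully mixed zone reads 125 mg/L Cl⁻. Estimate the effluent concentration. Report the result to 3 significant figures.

Mass balance: 5.910·6.400 + 1.080·Cₑ = 6.990·125.0
→ Cₑ = (6.990·125.0 − 5.910·6.400) / 1.080 = 774.0 mg/L.

774 mg/L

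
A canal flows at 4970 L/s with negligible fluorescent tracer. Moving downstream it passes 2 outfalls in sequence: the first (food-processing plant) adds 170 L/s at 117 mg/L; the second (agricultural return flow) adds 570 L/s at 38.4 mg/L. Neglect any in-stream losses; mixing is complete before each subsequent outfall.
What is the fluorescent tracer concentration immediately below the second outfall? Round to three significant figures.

7.32 mg/L

Outfall 1: combined Q = 5140 L/s; C = (4970·0 + 170.0·117.0)/5140 = 3.870 mg/L.
Outfall 2: combined Q = 5710 L/s; C = (5140·3.870 + 570.0·38.40)/5710 = 7.317 mg/L.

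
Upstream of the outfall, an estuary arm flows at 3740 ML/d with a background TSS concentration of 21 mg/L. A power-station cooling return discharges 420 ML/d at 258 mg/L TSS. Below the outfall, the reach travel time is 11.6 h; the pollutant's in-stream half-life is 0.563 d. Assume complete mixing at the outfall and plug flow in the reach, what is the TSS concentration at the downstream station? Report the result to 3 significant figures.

24.8 mg/L

After mixing, C = (3740·21.00 + 420.0·258.0) / 4160 = 186900/4160 = 44.93 mg/L.
Half-life 0.563 d → k = ln 2 / 0.563 = 1.231 d⁻¹.
Applying C = C₀e^(−kt): 44.93 × 0.5515 = 24.78 mg/L.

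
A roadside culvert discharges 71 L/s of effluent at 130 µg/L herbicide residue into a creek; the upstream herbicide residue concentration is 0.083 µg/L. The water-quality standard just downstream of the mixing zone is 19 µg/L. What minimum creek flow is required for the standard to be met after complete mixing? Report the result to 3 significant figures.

417 L/s

Set C_mix = 19: (Q·0.08300 + 71.00·130.0) / (Q + 71.00) = 19
→ Q = 71.00·(130.0 − 19)/(19 − 0.08300) = 416.6 L/s.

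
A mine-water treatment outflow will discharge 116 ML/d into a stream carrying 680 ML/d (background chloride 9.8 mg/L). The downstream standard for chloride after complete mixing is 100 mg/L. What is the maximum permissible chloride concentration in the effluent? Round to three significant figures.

At the limit, (Qr·Cr + Qe·Cₑ)/(Qr + Qe) = 100:
Cₑ = (796.0·100 − 680.0·9.800) / 116.0 = 628.8 mg/L.

629 mg/L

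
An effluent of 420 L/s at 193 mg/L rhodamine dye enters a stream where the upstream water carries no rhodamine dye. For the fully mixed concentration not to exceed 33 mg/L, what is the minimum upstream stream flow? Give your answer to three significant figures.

2040 L/s

Set C_mix = 33: (Q·0 + 420.0·193.0) / (Q + 420.0) = 33
→ Q = 420.0·(193.0 − 33)/(33 − 0) = 2036 L/s.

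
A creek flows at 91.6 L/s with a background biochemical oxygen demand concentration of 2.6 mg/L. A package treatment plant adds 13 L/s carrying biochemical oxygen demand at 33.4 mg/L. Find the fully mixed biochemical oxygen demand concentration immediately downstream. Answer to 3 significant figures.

6.43 mg/L

After mixing, C = (91.60·2.600 + 13.00·33.40) / 104.6 = 672.4/104.6 = 6.428 mg/L.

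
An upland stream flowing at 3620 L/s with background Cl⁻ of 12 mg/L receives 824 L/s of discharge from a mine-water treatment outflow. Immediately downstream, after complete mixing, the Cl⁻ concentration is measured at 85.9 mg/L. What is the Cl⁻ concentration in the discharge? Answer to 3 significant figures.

Mass balance: 3620·12.00 + 824.0·Cₑ = 4444·85.90
→ Cₑ = (4444·85.90 − 3620·12.00) / 824.0 = 410.6 mg/L.

411 mg/L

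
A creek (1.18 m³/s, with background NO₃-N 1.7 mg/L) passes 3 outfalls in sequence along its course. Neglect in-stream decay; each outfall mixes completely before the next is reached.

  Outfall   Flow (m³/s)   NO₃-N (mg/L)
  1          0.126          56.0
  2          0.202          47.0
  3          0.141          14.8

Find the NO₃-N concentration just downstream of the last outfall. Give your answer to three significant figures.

12.5 mg/L

Below outfall 1: Q → 1.306 m³/s, C = (1.180·1.700 + 0.1260·56.00)/1.306 = 6.939 mg/L.
Below outfall 2: Q → 1.508 m³/s, C = (1.306·6.939 + 0.2020·47.00)/1.508 = 12.31 mg/L.
Below outfall 3: Q → 1.649 m³/s, C = (1.508·12.31 + 0.1410·14.80)/1.649 = 12.52 mg/L.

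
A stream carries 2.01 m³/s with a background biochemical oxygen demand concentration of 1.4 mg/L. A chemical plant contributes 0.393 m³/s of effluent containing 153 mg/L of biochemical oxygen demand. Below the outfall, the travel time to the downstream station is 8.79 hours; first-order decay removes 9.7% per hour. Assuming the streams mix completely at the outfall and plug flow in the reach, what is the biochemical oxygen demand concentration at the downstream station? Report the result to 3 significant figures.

10.7 mg/L

After mixing, C = (2.010·1.400 + 0.3930·153.0) / 2.403 = 62.94/2.403 = 26.19 mg/L.
9.7%/h lost → k = −ln(1 − 0.097) = 0.1020 h⁻¹.
Decay over the reach: 26.19·exp(−kt) = 26.19·0.4078 = 10.68 mg/L.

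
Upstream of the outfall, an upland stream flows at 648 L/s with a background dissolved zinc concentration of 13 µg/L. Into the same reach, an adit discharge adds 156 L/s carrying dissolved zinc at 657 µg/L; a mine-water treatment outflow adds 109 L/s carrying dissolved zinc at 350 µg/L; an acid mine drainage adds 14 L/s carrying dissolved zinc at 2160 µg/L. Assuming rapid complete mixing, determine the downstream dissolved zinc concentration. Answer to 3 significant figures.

Mass balance: C = (648.0·13.00 + 156.0·657.0 + 109.0·350.0 + 14.00·2160) / 927.0 = 179300/927.0 = 193.4 µg/L.

193 µg/L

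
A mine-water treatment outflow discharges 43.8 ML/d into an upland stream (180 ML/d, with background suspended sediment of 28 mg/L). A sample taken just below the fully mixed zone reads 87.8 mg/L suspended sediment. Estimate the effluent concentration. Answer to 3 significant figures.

Mass balance: 180.0·28.00 + 43.80·Cₑ = 223.8·87.80
→ Cₑ = (223.8·87.80 − 180.0·28.00) / 43.80 = 333.6 mg/L.

334 mg/L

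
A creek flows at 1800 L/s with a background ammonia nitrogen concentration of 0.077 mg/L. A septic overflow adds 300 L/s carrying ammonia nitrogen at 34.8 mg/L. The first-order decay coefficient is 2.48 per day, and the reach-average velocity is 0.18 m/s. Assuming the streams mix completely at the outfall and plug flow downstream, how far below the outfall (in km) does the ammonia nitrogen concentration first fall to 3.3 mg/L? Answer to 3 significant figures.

2.65 km

Flow-weighted average: C = (1800·0.07700 + 300.0·34.80) / 2100 = 10580/2100 = 5.037 mg/L.
Set 5.037·exp(−k·t) = 3.3 → t = ln(5.037/3.3)/k = 14740 s = 4.093 h.
Distance = v·t = 0.18·14740 = 2652 m = 2.652 km.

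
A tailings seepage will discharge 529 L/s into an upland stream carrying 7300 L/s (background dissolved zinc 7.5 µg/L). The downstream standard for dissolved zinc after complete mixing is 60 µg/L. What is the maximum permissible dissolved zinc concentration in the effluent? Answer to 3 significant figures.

784 µg/L

At the limit, (Qr·Cr + Qe·Cₑ)/(Qr + Qe) = 60:
Cₑ = (7829·60 − 7300·7.500) / 529.0 = 784.5 µg/L.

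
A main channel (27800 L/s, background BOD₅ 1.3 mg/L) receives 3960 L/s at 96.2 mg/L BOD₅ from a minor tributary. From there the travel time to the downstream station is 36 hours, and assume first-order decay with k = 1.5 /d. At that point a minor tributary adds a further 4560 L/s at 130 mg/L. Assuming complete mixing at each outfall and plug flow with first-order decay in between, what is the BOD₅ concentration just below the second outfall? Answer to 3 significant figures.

Mixed concentration C = ΣQC/ΣQ = (27800·1.300 + 3960·96.20) / 31760 = 417100/31760 = 13.13 mg/L; combined flow 31760 L/s.
After decay, C = 13.13 × e^(−kt) = 13.13 × 0.1054 = 1.384 mg/L.
At the second outfall, C = (31760·1.384 + 4560·130.0) / (31760 + 4560) = 17.53 mg/L.

17.5 mg/L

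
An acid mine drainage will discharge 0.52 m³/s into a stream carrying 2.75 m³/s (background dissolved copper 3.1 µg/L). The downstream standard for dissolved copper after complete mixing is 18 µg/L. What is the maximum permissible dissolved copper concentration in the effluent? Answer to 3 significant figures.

96.8 µg/L

At the limit, (Qr·Cr + Qe·Cₑ)/(Qr + Qe) = 18:
Cₑ = (3.270·18 − 2.750·3.100) / 0.5200 = 96.80 µg/L.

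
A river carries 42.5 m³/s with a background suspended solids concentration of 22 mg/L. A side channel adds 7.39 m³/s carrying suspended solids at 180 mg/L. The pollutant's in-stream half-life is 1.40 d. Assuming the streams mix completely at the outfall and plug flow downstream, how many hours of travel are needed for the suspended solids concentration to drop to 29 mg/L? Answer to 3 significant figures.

21.7 h

Flow-weighted average: C = (42.50·22.00 + 7.390·180.0) / 49.89 = 2265/49.89 = 45.40 mg/L.
Half-life 1.40 d → k = ln 2 / 1.40 = 0.4951 d⁻¹.
45.40·exp(−k·t) = 29 → t = ln(45.40/29)/k = 78230 s = 21.73 h.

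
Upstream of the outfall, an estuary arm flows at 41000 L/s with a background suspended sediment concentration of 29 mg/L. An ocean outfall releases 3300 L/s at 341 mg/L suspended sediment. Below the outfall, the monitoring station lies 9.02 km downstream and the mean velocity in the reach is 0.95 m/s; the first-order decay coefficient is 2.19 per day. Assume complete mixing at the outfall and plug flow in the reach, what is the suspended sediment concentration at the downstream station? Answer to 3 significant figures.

41.1 mg/L

After mixing, C = (41000·29.00 + 3300·341.0) / 44300 = 2314000/44300 = 52.24 mg/L.
Travel time t = 9.02·1000 / 0.95 = 9495 s = 2.637 h.
Applying C = C₀e^(−kt): 52.24 × 0.7861 = 41.07 mg/L.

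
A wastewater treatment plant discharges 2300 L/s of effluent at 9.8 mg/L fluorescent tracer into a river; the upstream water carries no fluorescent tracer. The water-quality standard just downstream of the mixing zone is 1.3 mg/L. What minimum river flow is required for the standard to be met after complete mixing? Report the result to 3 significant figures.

15000 L/s

Set C_mix = 1.3: (Q·0 + 2300·9.800) / (Q + 2300) = 1.3
→ Q = 2300·(9.800 − 1.3)/(1.3 − 0) = 15040 L/s.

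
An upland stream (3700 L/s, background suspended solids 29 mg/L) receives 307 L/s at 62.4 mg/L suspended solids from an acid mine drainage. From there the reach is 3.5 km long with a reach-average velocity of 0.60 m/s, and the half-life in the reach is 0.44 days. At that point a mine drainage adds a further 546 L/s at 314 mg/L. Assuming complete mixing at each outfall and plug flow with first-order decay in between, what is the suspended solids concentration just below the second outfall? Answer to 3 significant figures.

62.6 mg/L

After mixing, C = (3700·29.00 + 307.0·62.40) / 4007 = 126500/4007 = 31.56 mg/L; combined flow 4007 L/s.
Travel time t = 3.5·1000 / 0.60 = 5833 s = 1.620 h.
Half-life 0.44 d → k = ln 2 / 0.44 = 1.575 d⁻¹.
After decay, C = 31.56 × e^(−kt) = 31.56 × 0.8991 = 28.37 mg/L.
At the second outfall, C = (4007·28.37 + 546.0·314.0) / (4007 + 546.0) = 62.63 mg/L.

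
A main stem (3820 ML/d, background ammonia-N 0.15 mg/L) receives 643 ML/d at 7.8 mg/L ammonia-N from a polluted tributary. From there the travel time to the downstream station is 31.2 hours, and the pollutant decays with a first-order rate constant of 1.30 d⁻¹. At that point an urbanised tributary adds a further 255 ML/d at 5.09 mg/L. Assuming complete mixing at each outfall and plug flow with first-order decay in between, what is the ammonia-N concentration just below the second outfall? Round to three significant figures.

Mixed concentration C = ΣQC/ΣQ = (3820·0.1500 + 643.0·7.800) / 4463 = 5588/4463 = 1.252 mg/L; combined flow 4463 ML/d.
Decay over the reach: 1.252·exp(−kt) = 1.252·0.1845 = 0.2310 mg/L.
At the second outfall, C = (4463·0.2310 + 255.0·5.090) / (4463 + 255.0) = 0.4937 mg/L.

0.494 mg/L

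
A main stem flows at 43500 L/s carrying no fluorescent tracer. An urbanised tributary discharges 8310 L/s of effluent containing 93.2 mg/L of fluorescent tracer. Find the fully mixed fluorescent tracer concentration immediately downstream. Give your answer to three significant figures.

14.9 mg/L

Conservation of mass: C = (43500·0 + 8310·93.20) / 51810 = 774500/51810 = 14.95 mg/L.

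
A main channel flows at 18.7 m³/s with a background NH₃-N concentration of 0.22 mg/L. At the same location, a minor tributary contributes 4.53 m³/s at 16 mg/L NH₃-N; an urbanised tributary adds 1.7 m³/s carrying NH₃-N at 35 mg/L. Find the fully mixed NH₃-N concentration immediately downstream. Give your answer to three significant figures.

Flow-weighted average: C = (18.70·0.2200 + 4.530·16.00 + 1.700·35.00) / 24.93 = 136.1/24.93 = 5.459 mg/L.

5.46 mg/L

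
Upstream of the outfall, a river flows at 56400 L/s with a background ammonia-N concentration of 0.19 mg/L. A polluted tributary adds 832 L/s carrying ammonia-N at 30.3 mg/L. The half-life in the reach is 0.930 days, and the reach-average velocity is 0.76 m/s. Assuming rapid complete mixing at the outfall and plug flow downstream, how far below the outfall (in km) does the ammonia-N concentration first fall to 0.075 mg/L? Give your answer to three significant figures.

187 km

Conservation of mass: C = (56400·0.1900 + 832.0·30.30) / 57230 = 35930/57230 = 0.6277 mg/L.
Half-life 0.930 d → k = ln 2 / 0.930 = 0.7453 d⁻¹.
Set 0.6277·exp(−k·t) = 0.075 → t = ln(0.6277/0.075)/k = 246300 s = 68.41 h.
Distance = v·t = 0.76·246300 = 187200 m = 187.2 km.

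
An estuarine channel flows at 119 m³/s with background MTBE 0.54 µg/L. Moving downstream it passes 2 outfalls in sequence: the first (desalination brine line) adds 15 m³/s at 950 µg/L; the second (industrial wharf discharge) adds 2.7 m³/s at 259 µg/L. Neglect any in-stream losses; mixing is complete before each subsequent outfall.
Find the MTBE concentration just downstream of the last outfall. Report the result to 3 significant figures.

Below outfall 1: Q → 134.0 m³/s, C = (119.0·0.5400 + 15.00·950.0)/134.0 = 106.8 µg/L.
Below outfall 2: Q → 136.7 m³/s, C = (134.0·106.8 + 2.700·259.0)/136.7 = 109.8 µg/L.

110 µg/L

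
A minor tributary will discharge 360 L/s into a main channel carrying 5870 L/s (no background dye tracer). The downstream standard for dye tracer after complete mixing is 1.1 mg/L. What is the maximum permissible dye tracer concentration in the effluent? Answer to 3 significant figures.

At the limit, (Qr·Cr + Qe·Cₑ)/(Qr + Qe) = 1.1:
Cₑ = (6230·1.1 − 5870·0) / 360.0 = 19.04 mg/L.

19.0 mg/L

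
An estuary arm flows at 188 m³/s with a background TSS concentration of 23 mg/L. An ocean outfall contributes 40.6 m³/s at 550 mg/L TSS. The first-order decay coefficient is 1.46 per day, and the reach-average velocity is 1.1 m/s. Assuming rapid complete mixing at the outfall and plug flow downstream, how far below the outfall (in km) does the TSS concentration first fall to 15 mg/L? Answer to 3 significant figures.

Mass balance: C = (188.0·23.00 + 40.60·550.0) / 228.6 = 26650/228.6 = 116.6 mg/L.
Set 116.6·exp(−k·t) = 15 → t = ln(116.6/15)/k = 121400 s = 33.71 h.
Distance = v·t = 1.1·121400 = 133500 m = 133.5 km.

133 km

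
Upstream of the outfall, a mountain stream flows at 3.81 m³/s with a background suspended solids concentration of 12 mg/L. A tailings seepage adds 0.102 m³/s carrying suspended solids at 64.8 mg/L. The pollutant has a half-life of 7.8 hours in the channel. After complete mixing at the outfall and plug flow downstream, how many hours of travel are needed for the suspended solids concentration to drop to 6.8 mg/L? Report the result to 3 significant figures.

7.61 h

Mass balance: C = (3.810·12.00 + 0.1020·64.80) / 3.912 = 52.33/3.912 = 13.38 mg/L.
Half-life 7.8 h → k = ln 2 / 7.8 = 0.08887 h⁻¹ = 2.133 d⁻¹.
13.38·exp(−k·t) = 6.8 → t = ln(13.38/6.8)/k = 27410 s = 7.614 h.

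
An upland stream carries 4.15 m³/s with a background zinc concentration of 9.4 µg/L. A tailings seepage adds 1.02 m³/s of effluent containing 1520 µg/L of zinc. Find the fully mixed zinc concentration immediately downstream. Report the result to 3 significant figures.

Conservation of mass: C = (4.150·9.400 + 1.020·1520) / 5.170 = 1589/5.170 = 307.4 µg/L.

307 µg/L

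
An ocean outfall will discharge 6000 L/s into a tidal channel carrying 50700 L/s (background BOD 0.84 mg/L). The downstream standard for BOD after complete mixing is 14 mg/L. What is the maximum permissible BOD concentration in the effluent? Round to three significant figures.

125 mg/L

At the limit, (Qr·Cr + Qe·Cₑ)/(Qr + Qe) = 14:
Cₑ = (56700·14 − 50700·0.8400) / 6000 = 125.2 mg/L.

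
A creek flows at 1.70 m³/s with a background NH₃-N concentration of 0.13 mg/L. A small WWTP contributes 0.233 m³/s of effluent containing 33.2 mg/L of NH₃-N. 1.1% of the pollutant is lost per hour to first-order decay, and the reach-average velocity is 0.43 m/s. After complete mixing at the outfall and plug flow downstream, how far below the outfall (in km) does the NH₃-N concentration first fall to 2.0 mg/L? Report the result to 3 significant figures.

Flow-weighted average: C = (1.700·0.1300 + 0.2330·33.20) / 1.933 = 7.957/1.933 = 4.116 mg/L.
1.1%/h lost → k = −ln(1 − 0.011) = 0.01106 h⁻¹.
Set 4.116·exp(−k·t) = 2.0 → t = ln(4.116/2.0)/k = 234900 s = 65.25 h.
Distance = v·t = 0.43·234900 = 101000 m = 101.0 km.

101 km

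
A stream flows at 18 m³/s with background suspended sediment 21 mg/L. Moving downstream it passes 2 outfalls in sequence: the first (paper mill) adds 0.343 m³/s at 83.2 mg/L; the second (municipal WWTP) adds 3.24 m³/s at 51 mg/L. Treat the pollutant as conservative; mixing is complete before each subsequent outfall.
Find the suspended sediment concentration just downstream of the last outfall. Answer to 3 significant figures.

26.5 mg/L

After outfall 1: Q = 18.00 + 0.3430 = 18.34 m³/s; C = (18.00·21.00 + 0.3430·83.20)/18.34 = 22.16 mg/L.
After outfall 2: Q = 18.34 + 3.240 = 21.58 m³/s; C = (18.34·22.16 + 3.240·51.00)/21.58 = 26.49 mg/L.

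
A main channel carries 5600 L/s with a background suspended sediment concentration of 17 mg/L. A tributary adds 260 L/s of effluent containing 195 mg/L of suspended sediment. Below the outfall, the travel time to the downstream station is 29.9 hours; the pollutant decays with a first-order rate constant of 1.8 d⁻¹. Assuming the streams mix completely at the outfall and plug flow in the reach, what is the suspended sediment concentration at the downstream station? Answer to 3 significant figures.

Mixed concentration C = ΣQC/ΣQ = (5600·17.00 + 260.0·195.0) / 5860 = 145900/5860 = 24.90 mg/L.
Applying C = C₀e^(−kt): 24.90 × 0.1062 = 2.644 mg/L.

2.64 mg/L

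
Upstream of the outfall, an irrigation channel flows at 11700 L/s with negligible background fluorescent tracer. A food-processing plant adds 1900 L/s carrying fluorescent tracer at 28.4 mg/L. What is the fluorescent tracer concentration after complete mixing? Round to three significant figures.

After mixing, C = (11700·0 + 1900·28.40) / 13600 = 53960/13600 = 3.968 mg/L.

3.97 mg/L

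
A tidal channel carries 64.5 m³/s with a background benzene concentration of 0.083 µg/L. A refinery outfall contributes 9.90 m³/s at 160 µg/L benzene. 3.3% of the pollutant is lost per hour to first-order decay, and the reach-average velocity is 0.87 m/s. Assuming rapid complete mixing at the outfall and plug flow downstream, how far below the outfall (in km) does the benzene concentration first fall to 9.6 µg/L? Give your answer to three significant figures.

74.7 km

Mass balance: C = (64.50·0.08300 + 9.900·160.0) / 74.40 = 1589/74.40 = 21.36 µg/L.
3.3%/h lost → k = −ln(1 − 0.033) = 0.03356 h⁻¹.
Set 21.36·exp(−k·t) = 9.6 → t = ln(21.36/9.6)/k = 85810 s = 23.84 h.
Distance = v·t = 0.87·85810 = 74650 m = 74.65 km.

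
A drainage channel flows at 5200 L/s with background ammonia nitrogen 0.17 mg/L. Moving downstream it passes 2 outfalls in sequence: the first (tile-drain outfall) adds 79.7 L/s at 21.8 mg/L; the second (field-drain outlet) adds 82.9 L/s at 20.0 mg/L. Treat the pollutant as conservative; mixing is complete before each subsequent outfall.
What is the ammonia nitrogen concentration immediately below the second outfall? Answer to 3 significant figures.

After outfall 1: Q = 5200 + 79.70 = 5280 L/s; C = (5200·0.1700 + 79.70·21.80)/5280 = 0.4965 mg/L.
After outfall 2: Q = 5280 + 82.90 = 5363 L/s; C = (5280·0.4965 + 82.90·20.00)/5363 = 0.7980 mg/L.

0.798 mg/L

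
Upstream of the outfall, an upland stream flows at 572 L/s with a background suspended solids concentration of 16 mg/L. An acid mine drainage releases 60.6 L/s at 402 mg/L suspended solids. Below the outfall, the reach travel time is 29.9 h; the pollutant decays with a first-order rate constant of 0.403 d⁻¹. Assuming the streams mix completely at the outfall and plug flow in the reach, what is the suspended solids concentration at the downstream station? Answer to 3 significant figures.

32.1 mg/L

Mixed concentration C = ΣQC/ΣQ = (572.0·16.00 + 60.60·402.0) / 632.6 = 33510/632.6 = 52.98 mg/L.
First-order decay: C = 52.98·exp(−k·t) = 52.98·0.6053 = 32.07 mg/L.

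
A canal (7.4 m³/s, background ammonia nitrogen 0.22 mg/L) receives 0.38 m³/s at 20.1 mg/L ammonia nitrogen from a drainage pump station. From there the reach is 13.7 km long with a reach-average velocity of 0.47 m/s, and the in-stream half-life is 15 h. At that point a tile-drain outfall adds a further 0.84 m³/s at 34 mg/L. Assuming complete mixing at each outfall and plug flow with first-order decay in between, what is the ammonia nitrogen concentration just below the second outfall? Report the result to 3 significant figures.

4.05 mg/L

Mixed concentration C = ΣQC/ΣQ = (7.400·0.2200 + 0.3800·20.10) / 7.780 = 9.266/7.780 = 1.191 mg/L; combined flow 7.780 m³/s.
Travel time t = 13.7·1000 / 0.47 = 29150 s = 8.097 h.
Half-life 15 h → k = ln 2 / 15 = 0.04621 h⁻¹ = 1.109 d⁻¹.
Decay over the reach: 1.191·exp(−kt) = 1.191·0.6879 = 0.8193 mg/L.
Second outfall: C = (7.780·0.8193 + 0.8400·34.00)/8.620 = 4.053 mg/L.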